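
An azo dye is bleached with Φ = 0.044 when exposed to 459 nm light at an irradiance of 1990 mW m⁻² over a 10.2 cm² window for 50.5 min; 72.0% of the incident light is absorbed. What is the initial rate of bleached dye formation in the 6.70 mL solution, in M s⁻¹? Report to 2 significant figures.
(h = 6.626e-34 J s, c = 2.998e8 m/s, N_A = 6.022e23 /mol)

3.7e-8 M s⁻¹

Photon energy at 459 nm: hc/λ = (6.626e-34)(2.998e8)/(459e-9) = 4.328e-19 J.
Energy delivered: (1990 mW m⁻²)(10.2e-4 m²)(3030 s) = 6.150 J.
Photons incident: 6.150 / 4.328e-19 = 1.421e19, i.e. 1.421e19/6.022e23 = 2.360e-5 mol.
Photons absorbed: 0.720 × 2.360e-5 = 1.699e-5 mol.
Product formed: 0.044 × 1.699e-5 = 7.476e-7 mol.
Rate: 7.476e-7 mol / (3030 s × 0.0067 L) = 3.7e-8 M s⁻¹.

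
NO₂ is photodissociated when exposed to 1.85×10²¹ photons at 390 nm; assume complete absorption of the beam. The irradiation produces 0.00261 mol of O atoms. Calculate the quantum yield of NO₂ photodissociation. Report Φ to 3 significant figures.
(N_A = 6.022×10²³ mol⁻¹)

Φ = 0.850

Moles of photons: 1.85×10²¹ / 6.022×10²³ = 0.003072 mol.
Φ = 0.00261 mol / 0.003072 mol photons = 0.850.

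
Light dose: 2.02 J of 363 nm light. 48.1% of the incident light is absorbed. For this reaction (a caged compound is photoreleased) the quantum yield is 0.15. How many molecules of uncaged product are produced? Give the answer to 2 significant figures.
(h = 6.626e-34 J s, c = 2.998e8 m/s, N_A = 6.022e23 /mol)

Photon energy at 363 nm: hc/λ = (6.626e-34)(2.998e8)/(363e-9) = 5.472e-19 J.
Photons incident: 2.02 / 5.472e-19 = 3.692e18, i.e. 3.692e18/6.022e23 = 6.131e-6 mol.
Photons absorbed: 0.481 × 6.131e-6 = 2.949e-6 mol.
Product: Φ × n_abs = 0.15 × 2.949e-6 = 4.424e-7 mol.
As a count: 4.424e-7 × 6.022e23 = 2.7e17.

2.7e17 molecules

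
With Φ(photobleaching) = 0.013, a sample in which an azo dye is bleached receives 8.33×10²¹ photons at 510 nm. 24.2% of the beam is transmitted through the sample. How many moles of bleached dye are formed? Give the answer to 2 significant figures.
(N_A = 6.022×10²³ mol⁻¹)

Moles of photons: 8.33×10²¹ / 6.022×10²³ = 0.01383 mol.
Fraction absorbed: 1 − 24.2/100 = 0.7580.
Photons absorbed: 0.7580 × 0.01383 = 0.01048 mol.
Product: Φ × n_abs = 0.013 × 0.01048 = 1.362×10⁻⁴ mol.

1.4×10⁻⁴ mol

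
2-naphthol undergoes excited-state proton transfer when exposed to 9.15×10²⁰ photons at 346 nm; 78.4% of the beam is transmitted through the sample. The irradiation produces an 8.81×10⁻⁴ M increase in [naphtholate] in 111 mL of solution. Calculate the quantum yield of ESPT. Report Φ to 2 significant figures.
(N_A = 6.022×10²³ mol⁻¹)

Product: (8.81×10⁻⁴ M)(0.111 L) = 9.779×10⁻⁵ mol.
Moles of photons: 9.15×10²⁰ / 6.022×10²³ = 0.001519 mol.
Fraction absorbed: 1 − 78.4/100 = 0.2160.
Photons absorbed: 0.2160 × 0.001519 = 3.281×10⁻⁴ mol.
Φ = 9.779×10⁻⁵ mol / 3.281×10⁻⁴ mol photons = 0.30.

Φ = 0.30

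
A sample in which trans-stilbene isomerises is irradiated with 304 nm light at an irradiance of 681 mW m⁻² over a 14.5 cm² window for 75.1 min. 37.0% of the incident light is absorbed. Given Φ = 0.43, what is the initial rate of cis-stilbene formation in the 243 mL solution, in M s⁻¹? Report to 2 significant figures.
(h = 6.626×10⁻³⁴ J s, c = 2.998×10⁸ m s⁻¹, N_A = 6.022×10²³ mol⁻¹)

Photon energy at 304 nm: hc/λ = (6.626×10⁻³⁴)(2.998×10⁸)/(304×10⁻⁹) = 6.534×10⁻¹⁹ J.
Energy delivered: (681 mW m⁻²)(14.5×10⁻⁴ m²)(4506 s) = 4.449 J.
Photons incident: 4.449 / 6.534×10⁻¹⁹ = 6.809×10¹⁸, i.e. 6.809×10¹⁸/6.022×10²³ = 1.131×10⁻⁵ mol.
Photons absorbed: 0.370 × 1.131×10⁻⁵ = 4.185×10⁻⁶ mol.
Product formed: 0.43 × 4.185×10⁻⁶ = 1.800×10⁻⁶ mol.
Rate: 1.800×10⁻⁶ mol / (4506 s × 0.243 L) = 1.6×10⁻⁹ M s⁻¹.

1.6×10⁻⁹ M s⁻¹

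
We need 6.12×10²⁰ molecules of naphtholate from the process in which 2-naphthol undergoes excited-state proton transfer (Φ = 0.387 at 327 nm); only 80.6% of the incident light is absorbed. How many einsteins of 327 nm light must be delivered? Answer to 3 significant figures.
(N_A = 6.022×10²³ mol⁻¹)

Product: 6.12×10²⁰ / 6.022×10²³ = 0.001016 mol.
Photons that must be absorbed: 0.001016 / 0.387 = 0.002625 mol.
Incident photons needed: 0.002625 / 0.806 = 0.003257 mol.

0.00326 einstein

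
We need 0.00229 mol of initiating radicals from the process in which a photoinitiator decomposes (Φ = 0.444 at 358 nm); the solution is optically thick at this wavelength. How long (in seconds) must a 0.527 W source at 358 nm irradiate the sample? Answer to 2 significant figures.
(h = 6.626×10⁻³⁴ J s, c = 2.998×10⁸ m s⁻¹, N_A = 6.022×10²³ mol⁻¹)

Photons that must be absorbed: 0.00229 / 0.444 = 0.005158 mol.
Photon energy: hc/λ = 5.549×10⁻¹⁹ J; per mole, 3.342×10⁵ J mol⁻¹.
Energy required: 0.005158 × 3.342×10⁵ = 1724 J.
Time: 1724 J / 0.527 W = 3300 s.

t ≈ 3300 s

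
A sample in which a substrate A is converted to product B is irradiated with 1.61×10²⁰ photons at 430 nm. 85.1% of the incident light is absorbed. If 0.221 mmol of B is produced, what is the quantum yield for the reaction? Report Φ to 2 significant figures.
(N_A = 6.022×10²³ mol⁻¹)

Product: 0.221 mmol = 2.21×10⁻⁴ mol.
Moles of photons: 1.61×10²⁰ / 6.022×10²³ = 2.674×10⁻⁴ mol.
Photons absorbed: 0.851 × 2.674×10⁻⁴ = 2.276×10⁻⁴ mol.
Φ = 2.21×10⁻⁴ mol / 2.276×10⁻⁴ mol photons = 0.97.

Φ = 0.97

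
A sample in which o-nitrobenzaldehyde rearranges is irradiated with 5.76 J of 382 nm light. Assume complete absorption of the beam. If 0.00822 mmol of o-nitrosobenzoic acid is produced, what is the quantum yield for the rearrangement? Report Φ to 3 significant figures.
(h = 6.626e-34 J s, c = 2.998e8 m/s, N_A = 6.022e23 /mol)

Product: 0.00822 mmol = 8.22e-6 mol.
Photon energy at 382 nm: hc/λ = (6.626e-34)(2.998e8)/(382e-9) = 5.200e-19 J.
Photons incident: 5.76 / 5.200e-19 = 1.108e19, i.e. 1.108e19/6.022e23 = 1.840e-5 mol.
Φ = 8.22e-6 mol / 1.840e-5 mol photons = 0.447.

Φ = 0.447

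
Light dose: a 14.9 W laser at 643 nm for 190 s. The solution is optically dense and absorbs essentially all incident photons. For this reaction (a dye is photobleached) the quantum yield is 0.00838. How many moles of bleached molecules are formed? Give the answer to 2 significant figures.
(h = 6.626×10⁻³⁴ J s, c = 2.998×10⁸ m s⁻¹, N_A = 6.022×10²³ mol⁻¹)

Photon energy at 643 nm: hc/λ = (6.626×10⁻³⁴)(2.998×10⁸)/(643×10⁻⁹) = 3.089×10⁻¹⁹ J.
Energy delivered: (14.9 W)(190 s) = 2831 J.
Photons incident: 2831 / 3.089×10⁻¹⁹ = 9.165×10²¹, i.e. 9.165×10²¹/6.022×10²³ = 0.01522 mol.
Product: Φ × n_abs = 0.00838 × 0.01522 = 1.275×10⁻⁴ mol.

1.3×10⁻⁴ mol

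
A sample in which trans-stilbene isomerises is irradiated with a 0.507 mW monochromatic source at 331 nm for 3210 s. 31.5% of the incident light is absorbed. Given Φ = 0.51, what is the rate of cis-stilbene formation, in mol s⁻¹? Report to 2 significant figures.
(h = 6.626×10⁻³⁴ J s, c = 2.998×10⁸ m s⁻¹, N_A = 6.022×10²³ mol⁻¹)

Photon energy at 331 nm: hc/λ = (6.626×10⁻³⁴)(2.998×10⁸)/(331×10⁻⁹) = 6.001×10⁻¹⁹ J.
Energy delivered: (0.507 mW)(3210 s) = 1.627 J.
Photons incident: 1.627 / 6.001×10⁻¹⁹ = 2.711×10¹⁸, i.e. 2.711×10¹⁸/6.022×10²³ = 4.502×10⁻⁶ mol.
Photons absorbed: 0.315 × 4.502×10⁻⁶ = 1.418×10⁻⁶ mol.
Product formed: 0.51 × 1.418×10⁻⁶ = 7.232×10⁻⁷ mol.
Rate: 7.232×10⁻⁷ / 3210 s = 2.3×10⁻¹⁰ mol s⁻¹.

2.3×10⁻¹⁰ mol s⁻¹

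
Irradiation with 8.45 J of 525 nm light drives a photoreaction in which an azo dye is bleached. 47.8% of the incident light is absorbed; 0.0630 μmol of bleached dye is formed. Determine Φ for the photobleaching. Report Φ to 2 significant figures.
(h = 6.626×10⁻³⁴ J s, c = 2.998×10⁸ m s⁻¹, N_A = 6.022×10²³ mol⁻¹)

Φ = 0.0036

Product: 0.0630 μmol = 6.30×10⁻⁸ mol.
Photon energy at 525 nm: hc/λ = (6.626×10⁻³⁴)(2.998×10⁸)/(525×10⁻⁹) = 3.784×10⁻¹⁹ J.
Photons incident: 8.45 / 3.784×10⁻¹⁹ = 2.233×10¹⁹, i.e. 2.233×10¹⁹/6.022×10²³ = 3.708×10⁻⁵ mol.
Photons absorbed: 0.478 × 3.708×10⁻⁵ = 1.772×10⁻⁵ mol.
Φ = 6.30×10⁻⁸ mol / 1.772×10⁻⁵ mol photons = 0.0036.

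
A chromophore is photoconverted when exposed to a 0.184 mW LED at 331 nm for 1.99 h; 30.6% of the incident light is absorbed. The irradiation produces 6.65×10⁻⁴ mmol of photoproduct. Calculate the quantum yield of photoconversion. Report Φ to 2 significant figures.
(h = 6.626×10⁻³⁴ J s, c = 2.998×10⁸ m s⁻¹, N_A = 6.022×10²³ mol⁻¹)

Product: 6.65×10⁻⁴ mmol = 6.65×10⁻⁷ mol.
Photon energy at 331 nm: hc/λ = (6.626×10⁻³⁴)(2.998×10⁸)/(331×10⁻⁹) = 6.001×10⁻¹⁹ J.
Energy delivered: (0.184 mW)(7164 s) = 1.318 J.
Photons incident: 1.318 / 6.001×10⁻¹⁹ = 2.196×10¹⁸, i.e. 2.196×10¹⁸/6.022×10²³ = 3.647×10⁻⁶ mol.
Photons absorbed: 0.306 × 3.647×10⁻⁶ = 1.116×10⁻⁶ mol.
Φ = 6.65×10⁻⁷ mol / 1.116×10⁻⁶ mol photons = 0.60.

Φ = 0.60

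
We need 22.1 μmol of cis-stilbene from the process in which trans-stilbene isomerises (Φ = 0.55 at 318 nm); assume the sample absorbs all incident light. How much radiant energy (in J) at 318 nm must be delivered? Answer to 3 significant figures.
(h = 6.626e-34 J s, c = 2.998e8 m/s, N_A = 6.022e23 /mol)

15.1 J

Product: 22.1 μmol = 2.21e-5 mol.
Photons that must be absorbed: 2.21e-5 / 0.55 = 4.018e-5 mol.
Photon energy: hc/λ = 6.247e-19 J; per mole, 3.762e5 J mol⁻¹.
Energy required: 4.018e-5 × 3.762e5 = 15.1 J.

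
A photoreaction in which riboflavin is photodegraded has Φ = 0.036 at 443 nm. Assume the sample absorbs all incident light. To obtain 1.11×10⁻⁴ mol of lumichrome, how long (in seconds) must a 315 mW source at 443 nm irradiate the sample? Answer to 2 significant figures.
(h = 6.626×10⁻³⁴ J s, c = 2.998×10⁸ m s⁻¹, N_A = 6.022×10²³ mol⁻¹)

t ≈ 2600 s

Photons that must be absorbed: 1.11×10⁻⁴ / 0.036 = 0.003083 mol.
Photon energy: hc/λ = 4.484×10⁻¹⁹ J; per mole, 2.700×10⁵ J mol⁻¹.
Energy required: 0.003083 × 2.700×10⁵ = 832.4 J.
Time: 832.4 J / 0.315 W = 2600 s.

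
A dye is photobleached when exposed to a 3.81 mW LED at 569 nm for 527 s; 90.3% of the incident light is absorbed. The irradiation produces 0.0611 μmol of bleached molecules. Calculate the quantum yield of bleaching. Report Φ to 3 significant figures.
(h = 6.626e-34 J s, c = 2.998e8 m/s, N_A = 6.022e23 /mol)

Φ = 0.00708

Product: 0.0611 μmol = 6.11e-8 mol.
Photon energy at 569 nm: hc/λ = (6.626e-34)(2.998e8)/(569e-9) = 3.491e-19 J.
Energy delivered: (3.81 mW)(527 s) = 2.008 J.
Photons incident: 2.008 / 3.491e-19 = 5.752e18, i.e. 5.752e18/6.022e23 = 9.552e-6 mol.
Photons absorbed: 0.903 × 9.552e-6 = 8.625e-6 mol.
Φ = 6.11e-8 mol / 8.625e-6 mol photons = 0.00708.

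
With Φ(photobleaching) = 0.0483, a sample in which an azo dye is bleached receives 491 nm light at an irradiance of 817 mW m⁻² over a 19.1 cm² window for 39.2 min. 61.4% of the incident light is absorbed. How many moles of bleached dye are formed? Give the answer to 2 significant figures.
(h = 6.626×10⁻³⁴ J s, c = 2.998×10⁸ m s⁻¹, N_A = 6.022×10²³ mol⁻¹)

4.5×10⁻⁷ mol

Photon energy at 491 nm: hc/λ = (6.626×10⁻³⁴)(2.998×10⁸)/(491×10⁻⁹) = 4.046×10⁻¹⁹ J.
Energy delivered: (817 mW m⁻²)(19.1×10⁻⁴ m²)(2352 s) = 3.670 J.
Photons incident: 3.670 / 4.046×10⁻¹⁹ = 9.071×10¹⁸, i.e. 9.071×10¹⁸/6.022×10²³ = 1.506×10⁻⁵ mol.
Photons absorbed: 0.614 × 1.506×10⁻⁵ = 9.247×10⁻⁶ mol.
Product: Φ × n_abs = 0.0483 × 9.247×10⁻⁶ = 4.466×10⁻⁷ mol.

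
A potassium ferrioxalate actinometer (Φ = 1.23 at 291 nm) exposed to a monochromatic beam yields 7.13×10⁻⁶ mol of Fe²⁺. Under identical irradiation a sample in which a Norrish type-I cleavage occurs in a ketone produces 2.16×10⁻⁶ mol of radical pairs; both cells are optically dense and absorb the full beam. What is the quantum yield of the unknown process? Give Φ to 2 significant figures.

Photons absorbed by the actinometer: 7.13×10⁻⁶ / 1.23 = 5.797×10⁻⁶ mol.
Φ(unknown) = 2.16×10⁻⁶ / 5.797×10⁻⁶ = 0.37.

Φ = 0.37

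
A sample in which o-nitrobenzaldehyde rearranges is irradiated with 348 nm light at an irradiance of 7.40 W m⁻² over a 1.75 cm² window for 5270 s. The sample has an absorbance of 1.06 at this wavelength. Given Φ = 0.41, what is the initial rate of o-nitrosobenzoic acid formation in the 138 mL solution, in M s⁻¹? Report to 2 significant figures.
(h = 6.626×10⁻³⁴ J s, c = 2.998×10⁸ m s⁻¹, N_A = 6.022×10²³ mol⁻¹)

Photon energy at 348 nm: hc/λ = (6.626×10⁻³⁴)(2.998×10⁸)/(348×10⁻⁹) = 5.708×10⁻¹⁹ J.
Energy delivered: (7.40 W m⁻²)(1.75×10⁻⁴ m²)(5270 s) = 6.825 J.
Photons incident: 6.825 / 5.708×10⁻¹⁹ = 1.196×10¹⁹, i.e. 1.196×10¹⁹/6.022×10²³ = 1.986×10⁻⁵ mol.
Fraction absorbed: 1 − 10^(−1.06) = 0.9129.
Photons absorbed: 0.9129 × 1.986×10⁻⁵ = 1.813×10⁻⁵ mol.
Product formed: 0.41 × 1.813×10⁻⁵ = 7.433×10⁻⁶ mol.
Rate: 7.433×10⁻⁶ mol / (5270 s × 0.138 L) = 1.0×10⁻⁸ M s⁻¹.

1.0×10⁻⁸ M s⁻¹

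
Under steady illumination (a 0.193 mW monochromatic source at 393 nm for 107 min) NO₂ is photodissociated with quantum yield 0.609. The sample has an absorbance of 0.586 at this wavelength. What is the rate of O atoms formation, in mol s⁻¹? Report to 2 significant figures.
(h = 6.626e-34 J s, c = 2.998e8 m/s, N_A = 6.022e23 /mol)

2.9e-10 mol s⁻¹

Photon energy at 393 nm: hc/λ = (6.626e-34)(2.998e8)/(393e-9) = 5.055e-19 J.
Energy delivered: (0.193 mW)(6420 s) = 1.239 J.
Photons incident: 1.239 / 5.055e-19 = 2.451e18, i.e. 2.451e18/6.022e23 = 4.070e-6 mol.
Fraction absorbed: 1 − 10^(−0.586) = 0.7406.
Photons absorbed: 0.7406 × 4.070e-6 = 3.014e-6 mol.
Product formed: 0.609 × 3.014e-6 = 1.836e-6 mol.
Rate: 1.836e-6 / 6420 s = 2.9e-10 mol s⁻¹.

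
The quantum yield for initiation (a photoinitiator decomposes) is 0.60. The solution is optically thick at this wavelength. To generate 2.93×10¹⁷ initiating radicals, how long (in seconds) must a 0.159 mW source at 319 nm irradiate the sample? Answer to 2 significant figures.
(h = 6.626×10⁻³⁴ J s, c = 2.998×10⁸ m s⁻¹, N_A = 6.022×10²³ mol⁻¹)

Product: 2.93×10¹⁷ / 6.022×10²³ = 4.865×10⁻⁷ mol.
Photons that must be absorbed: 4.865×10⁻⁷ / 0.60 = 8.108×10⁻⁷ mol.
Photon energy: hc/λ = 6.227×10⁻¹⁹ J; per mole, 3.750×10⁵ J mol⁻¹.
Energy required: 8.108×10⁻⁷ × 3.750×10⁵ = 0.3041 J.
Time: 0.3041 J / 0.000159 W = 1900 s.

t ≈ 1900 s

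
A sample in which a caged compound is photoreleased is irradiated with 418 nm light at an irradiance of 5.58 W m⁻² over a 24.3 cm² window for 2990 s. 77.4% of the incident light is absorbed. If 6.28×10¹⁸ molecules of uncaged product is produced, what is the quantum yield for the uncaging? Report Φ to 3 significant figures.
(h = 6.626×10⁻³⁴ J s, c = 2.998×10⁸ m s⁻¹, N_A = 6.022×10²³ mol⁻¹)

Product: 6.28×10¹⁸ / 6.022×10²³ = 1.043×10⁻⁵ mol.
Photon energy at 418 nm: hc/λ = (6.626×10⁻³⁴)(2.998×10⁸)/(418×10⁻⁹) = 4.752×10⁻¹⁹ J.
Energy delivered: (5.58 W m⁻²)(24.3×10⁻⁴ m²)(2990 s) = 40.54 J.
Photons incident: 40.54 / 4.752×10⁻¹⁹ = 8.531×10¹⁹, i.e. 8.531×10¹⁹/6.022×10²³ = 1.417×10⁻⁴ mol.
Photons absorbed: 0.774 × 1.417×10⁻⁴ = 1.097×10⁻⁴ mol.
Φ = 1.043×10⁻⁵ mol / 1.097×10⁻⁴ mol photons = 0.0951.

Φ = 0.0951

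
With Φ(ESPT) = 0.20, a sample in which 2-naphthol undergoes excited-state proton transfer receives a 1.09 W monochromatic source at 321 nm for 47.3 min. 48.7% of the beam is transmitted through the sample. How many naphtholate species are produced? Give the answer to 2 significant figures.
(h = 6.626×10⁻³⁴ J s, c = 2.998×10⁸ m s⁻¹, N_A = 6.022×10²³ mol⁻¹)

Photon energy at 321 nm: hc/λ = (6.626×10⁻³⁴)(2.998×10⁸)/(321×10⁻⁹) = 6.188×10⁻¹⁹ J.
Energy delivered: (1.09 W)(2838 s) = 3093 J.
Photons incident: 3093 / 6.188×10⁻¹⁹ = 4.998×10²¹, i.e. 4.998×10²¹/6.022×10²³ = 0.008300 mol.
Fraction absorbed: 1 − 48.7/100 = 0.5130.
Photons absorbed: 0.5130 × 0.008300 = 0.004258 mol.
Product: Φ × n_abs = 0.20 × 0.004258 = 8.516×10⁻⁴ mol.
As a count: 8.516×10⁻⁴ × 6.022×10²³ = 5.1×10²⁰.

5.1×10²⁰ species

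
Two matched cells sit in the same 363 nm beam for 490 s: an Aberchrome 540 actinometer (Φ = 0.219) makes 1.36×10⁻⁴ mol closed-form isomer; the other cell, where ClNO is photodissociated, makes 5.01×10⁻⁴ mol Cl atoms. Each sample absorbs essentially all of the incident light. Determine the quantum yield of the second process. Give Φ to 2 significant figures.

Φ = 0.81

Photons absorbed by the actinometer: 1.36×10⁻⁴ / 0.219 = 6.210×10⁻⁴ mol.
Φ(unknown) = 5.01×10⁻⁴ / 6.210×10⁻⁴ = 0.81.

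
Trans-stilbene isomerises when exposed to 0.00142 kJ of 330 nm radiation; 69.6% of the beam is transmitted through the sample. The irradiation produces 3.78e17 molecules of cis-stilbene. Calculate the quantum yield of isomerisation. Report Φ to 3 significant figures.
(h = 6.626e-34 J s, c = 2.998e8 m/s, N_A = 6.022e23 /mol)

Product: 3.78e17 / 6.022e23 = 6.277e-7 mol.
Photon energy at 330 nm: hc/λ = (6.626e-34)(2.998e8)/(330e-9) = 6.020e-19 J.
Incident energy: 0.00142 kJ = 1.42 J.
Photons incident: 1.42 / 6.020e-19 = 2.359e18, i.e. 2.359e18/6.022e23 = 3.917e-6 mol.
Fraction absorbed: 1 − 69.6/100 = 0.3040.
Photons absorbed: 0.3040 × 3.917e-6 = 1.191e-6 mol.
Φ = 6.277e-7 mol / 1.191e-6 mol photons = 0.527.

Φ = 0.527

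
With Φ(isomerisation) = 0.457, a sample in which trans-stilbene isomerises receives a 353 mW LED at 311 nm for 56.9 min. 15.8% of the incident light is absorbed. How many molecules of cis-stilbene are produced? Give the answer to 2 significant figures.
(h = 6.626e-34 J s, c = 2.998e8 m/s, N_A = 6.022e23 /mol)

Photon energy at 311 nm: hc/λ = (6.626e-34)(2.998e8)/(311e-9) = 6.387e-19 J.
Energy delivered: (353 mW)(3414 s) = 1205 J.
Photons incident: 1205 / 6.387e-19 = 1.887e21, i.e. 1.887e21/6.022e23 = 0.003134 mol.
Photons absorbed: 0.158 × 0.003134 = 4.952e-4 mol.
Product: Φ × n_abs = 0.457 × 4.952e-4 = 2.263e-4 mol.
As a count: 2.263e-4 × 6.022e23 = 1.4e20.

1.4e20 molecules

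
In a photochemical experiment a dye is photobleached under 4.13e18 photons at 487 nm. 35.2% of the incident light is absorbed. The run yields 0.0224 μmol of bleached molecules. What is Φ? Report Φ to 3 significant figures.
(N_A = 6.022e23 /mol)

Product: 0.0224 μmol = 2.24e-8 mol.
Moles of photons: 4.13e18 / 6.022e23 = 6.858e-6 mol.
Photons absorbed: 0.352 × 6.858e-6 = 2.414e-6 mol.
Φ = 2.24e-8 mol / 2.414e-6 mol photons = 0.00928.

Φ = 0.00928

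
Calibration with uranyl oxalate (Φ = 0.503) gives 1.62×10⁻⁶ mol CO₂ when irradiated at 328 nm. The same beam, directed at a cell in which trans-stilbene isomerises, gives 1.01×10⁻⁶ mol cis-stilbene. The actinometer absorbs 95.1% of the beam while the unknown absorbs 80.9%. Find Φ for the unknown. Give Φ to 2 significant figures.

Photons absorbed by the actinometer: 1.62×10⁻⁶ / 0.503 = 3.221×10⁻⁶ mol.
Incident flux: 3.221×10⁻⁶ / 0.951 = 3.387×10⁻⁶ einstein.
Absorbed by unknown: 0.809 × 3.387×10⁻⁶ = 2.740×10⁻⁶ mol.
Φ(unknown) = 1.01×10⁻⁶ / 2.740×10⁻⁶ = 0.37.

Φ = 0.37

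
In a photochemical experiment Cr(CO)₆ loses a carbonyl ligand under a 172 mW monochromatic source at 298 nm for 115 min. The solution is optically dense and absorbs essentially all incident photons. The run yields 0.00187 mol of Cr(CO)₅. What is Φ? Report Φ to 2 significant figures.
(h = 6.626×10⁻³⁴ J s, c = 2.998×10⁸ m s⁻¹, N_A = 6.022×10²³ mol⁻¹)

Photon energy at 298 nm: hc/λ = (6.626×10⁻³⁴)(2.998×10⁸)/(298×10⁻⁹) = 6.666×10⁻¹⁹ J.
Energy delivered: (172 mW)(6900 s) = 1187 J.
Photons incident: 1187 / 6.666×10⁻¹⁹ = 1.781×10²¹, i.e. 1.781×10²¹/6.022×10²³ = 0.002957 mol.
Φ = 0.00187 mol / 0.002957 mol photons = 0.63.

Φ = 0.63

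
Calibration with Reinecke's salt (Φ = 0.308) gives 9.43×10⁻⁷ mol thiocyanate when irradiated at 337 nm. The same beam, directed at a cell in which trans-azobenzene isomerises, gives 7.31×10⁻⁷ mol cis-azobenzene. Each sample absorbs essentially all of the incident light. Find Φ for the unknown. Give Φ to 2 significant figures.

Φ = 0.24

Photons absorbed by the actinometer: 9.43×10⁻⁷ / 0.308 = 3.062×10⁻⁶ mol.
Φ(unknown) = 7.31×10⁻⁷ / 3.062×10⁻⁶ = 0.24.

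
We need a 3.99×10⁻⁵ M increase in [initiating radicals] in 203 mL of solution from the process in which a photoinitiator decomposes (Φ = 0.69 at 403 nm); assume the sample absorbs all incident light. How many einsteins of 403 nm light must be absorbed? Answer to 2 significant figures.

Product: (3.99×10⁻⁵ M)(0.203 L) = 8.100×10⁻⁶ mol.
Photons that must be absorbed: 8.100×10⁻⁶ / 0.69 = 1.174×10⁻⁵ mol.

1.2×10⁻⁵ einstein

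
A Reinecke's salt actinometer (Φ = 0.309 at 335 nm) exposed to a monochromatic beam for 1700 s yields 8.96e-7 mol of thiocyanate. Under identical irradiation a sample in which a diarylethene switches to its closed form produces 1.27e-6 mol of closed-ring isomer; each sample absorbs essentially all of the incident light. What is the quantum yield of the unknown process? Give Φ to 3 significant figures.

Φ = 0.438

Photons absorbed by the actinometer: 8.96e-7 / 0.309 = 2.900e-6 mol.
Φ(unknown) = 1.27e-6 / 2.900e-6 = 0.438.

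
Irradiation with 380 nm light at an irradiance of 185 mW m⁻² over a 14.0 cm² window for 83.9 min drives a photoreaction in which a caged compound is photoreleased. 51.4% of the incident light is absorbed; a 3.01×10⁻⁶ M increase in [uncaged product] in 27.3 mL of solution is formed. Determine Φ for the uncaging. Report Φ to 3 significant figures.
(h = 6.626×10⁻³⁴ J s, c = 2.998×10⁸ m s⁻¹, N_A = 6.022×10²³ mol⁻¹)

Φ = 0.0386

Product: (3.01×10⁻⁶ M)(0.0273 L) = 8.217×10⁻⁸ mol.
Photon energy at 380 nm: hc/λ = (6.626×10⁻³⁴)(2.998×10⁸)/(380×10⁻⁹) = 5.228×10⁻¹⁹ J.
Energy delivered: (185 mW m⁻²)(14.0×10⁻⁴ m²)(5034 s) = 1.304 J.
Photons incident: 1.304 / 5.228×10⁻¹⁹ = 2.494×10¹⁸, i.e. 2.494×10¹⁸/6.022×10²³ = 4.141×10⁻⁶ mol.
Photons absorbed: 0.514 × 4.141×10⁻⁶ = 2.128×10⁻⁶ mol.
Φ = 8.217×10⁻⁸ mol / 2.128×10⁻⁶ mol photons = 0.0386.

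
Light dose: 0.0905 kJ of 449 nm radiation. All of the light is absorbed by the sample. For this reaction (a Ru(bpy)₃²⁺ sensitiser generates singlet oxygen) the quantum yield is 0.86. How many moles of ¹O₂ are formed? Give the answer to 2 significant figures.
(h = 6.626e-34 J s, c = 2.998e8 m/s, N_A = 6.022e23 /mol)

2.9e-4 mol

Photon energy at 449 nm: hc/λ = (6.626e-34)(2.998e8)/(449e-9) = 4.424e-19 J.
Incident energy: 0.0905 kJ = 90.5 J.
Photons incident: 90.5 / 4.424e-19 = 2.046e20, i.e. 2.046e20/6.022e23 = 3.398e-4 mol.
Product: Φ × n_abs = 0.86 × 3.398e-4 = 2.922e-4 mol.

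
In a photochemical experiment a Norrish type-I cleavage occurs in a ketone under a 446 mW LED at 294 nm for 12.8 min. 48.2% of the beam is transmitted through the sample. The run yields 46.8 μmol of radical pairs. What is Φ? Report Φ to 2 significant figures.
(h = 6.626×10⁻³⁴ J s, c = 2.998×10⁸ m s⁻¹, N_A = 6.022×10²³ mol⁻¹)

Φ = 0.11

Product: 46.8 μmol = 4.68×10⁻⁵ mol.
Photon energy at 294 nm: hc/λ = (6.626×10⁻³⁴)(2.998×10⁸)/(294×10⁻⁹) = 6.757×10⁻¹⁹ J.
Energy delivered: (446 mW)(768 s) = 342.5 J.
Photons incident: 342.5 / 6.757×10⁻¹⁹ = 5.069×10²⁰, i.e. 5.069×10²⁰/6.022×10²³ = 8.417×10⁻⁴ mol.
Fraction absorbed: 1 − 48.2/100 = 0.5180.
Photons absorbed: 0.5180 × 8.417×10⁻⁴ = 4.360×10⁻⁴ mol.
Φ = 4.68×10⁻⁵ mol / 4.360×10⁻⁴ mol photons = 0.11.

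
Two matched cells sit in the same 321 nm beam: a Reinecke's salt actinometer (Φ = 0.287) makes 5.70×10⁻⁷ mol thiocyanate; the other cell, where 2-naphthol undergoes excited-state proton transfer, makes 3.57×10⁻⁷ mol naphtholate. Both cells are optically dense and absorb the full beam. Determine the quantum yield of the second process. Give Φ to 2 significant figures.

Photons absorbed by the actinometer: 5.70×10⁻⁷ / 0.287 = 1.986×10⁻⁶ mol.
Φ(unknown) = 3.57×10⁻⁷ / 1.986×10⁻⁶ = 0.18.

Φ = 0.18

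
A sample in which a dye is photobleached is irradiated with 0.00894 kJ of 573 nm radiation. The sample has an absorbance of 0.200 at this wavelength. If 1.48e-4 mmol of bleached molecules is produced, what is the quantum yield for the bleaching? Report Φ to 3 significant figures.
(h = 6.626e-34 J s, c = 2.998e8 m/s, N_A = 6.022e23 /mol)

Product: 1.48e-4 mmol = 1.48e-7 mol.
Photon energy at 573 nm: hc/λ = (6.626e-34)(2.998e8)/(573e-9) = 3.467e-19 J.
Incident energy: 0.00894 kJ = 8.94 J.
Photons incident: 8.94 / 3.467e-19 = 2.579e19, i.e. 2.579e19/6.022e23 = 4.283e-5 mol.
Fraction absorbed: 1 − 10^(−0.200) = 0.3690.
Photons absorbed: 0.3690 × 4.283e-5 = 1.580e-5 mol.
Φ = 1.48e-7 mol / 1.580e-5 mol photons = 0.00937.

Φ = 0.00937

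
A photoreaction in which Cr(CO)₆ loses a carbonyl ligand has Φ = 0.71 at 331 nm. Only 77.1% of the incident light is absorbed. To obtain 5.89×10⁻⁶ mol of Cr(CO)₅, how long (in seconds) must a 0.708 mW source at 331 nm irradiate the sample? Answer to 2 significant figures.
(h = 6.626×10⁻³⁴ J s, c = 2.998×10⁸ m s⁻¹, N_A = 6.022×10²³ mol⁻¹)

Photons that must be absorbed: 5.89×10⁻⁶ / 0.71 = 8.296×10⁻⁶ mol.
Incident photons needed: 8.296×10⁻⁶ / 0.771 = 1.076×10⁻⁵ mol.
Photon energy: hc/λ = 6.001×10⁻¹⁹ J; per mole, 3.614×10⁵ J mol⁻¹.
Energy required: 1.076×10⁻⁵ × 3.614×10⁵ = 3.889 J.
Time: 3.889 J / 0.000708 W = 5500 s.

t ≈ 5500 s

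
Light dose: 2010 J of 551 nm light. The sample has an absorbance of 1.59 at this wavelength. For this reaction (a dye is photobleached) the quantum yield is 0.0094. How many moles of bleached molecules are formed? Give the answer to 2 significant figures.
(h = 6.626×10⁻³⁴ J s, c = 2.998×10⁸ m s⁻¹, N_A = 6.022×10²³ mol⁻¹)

8.5×10⁻⁵ mol

Photon energy at 551 nm: hc/λ = (6.626×10⁻³⁴)(2.998×10⁸)/(551×10⁻⁹) = 3.605×10⁻¹⁹ J.
Photons incident: 2010 / 3.605×10⁻¹⁹ = 5.576×10²¹, i.e. 5.576×10²¹/6.022×10²³ = 0.009259 mol.
Fraction absorbed: 1 − 10^(−1.59) = 0.9743.
Photons absorbed: 0.9743 × 0.009259 = 0.009021 mol.
Product: Φ × n_abs = 0.0094 × 0.009021 = 8.480×10⁻⁵ mol.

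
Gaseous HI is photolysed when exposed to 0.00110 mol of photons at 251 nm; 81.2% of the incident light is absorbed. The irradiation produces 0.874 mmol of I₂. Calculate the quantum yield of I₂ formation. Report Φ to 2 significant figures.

Φ = 0.98

Product: 0.874 mmol = 8.74×10⁻⁴ mol.
Photons absorbed: 0.812 × 0.00110 = 8.932×10⁻⁴ mol.
Φ = 8.74×10⁻⁴ mol / 8.932×10⁻⁴ mol photons = 0.98.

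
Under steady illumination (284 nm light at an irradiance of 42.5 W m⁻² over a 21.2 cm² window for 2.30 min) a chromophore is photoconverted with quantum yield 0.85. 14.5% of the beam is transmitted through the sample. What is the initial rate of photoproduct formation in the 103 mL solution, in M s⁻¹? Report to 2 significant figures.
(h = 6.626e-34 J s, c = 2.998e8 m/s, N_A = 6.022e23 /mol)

1.5e-6 M s⁻¹

Photon energy at 284 nm: hc/λ = (6.626e-34)(2.998e8)/(284e-9) = 6.995e-19 J.
Energy delivered: (42.5 W m⁻²)(21.2e-4 m²)(138 s) = 12.43 J.
Photons incident: 12.43 / 6.995e-19 = 1.777e19, i.e. 1.777e19/6.022e23 = 2.951e-5 mol.
Fraction absorbed: 1 − 14.5/100 = 0.8550.
Photons absorbed: 0.8550 × 2.951e-5 = 2.523e-5 mol.
Product formed: 0.85 × 2.523e-5 = 2.145e-5 mol.
Rate: 2.145e-5 mol / (138 s × 0.103 L) = 1.5e-6 M s⁻¹.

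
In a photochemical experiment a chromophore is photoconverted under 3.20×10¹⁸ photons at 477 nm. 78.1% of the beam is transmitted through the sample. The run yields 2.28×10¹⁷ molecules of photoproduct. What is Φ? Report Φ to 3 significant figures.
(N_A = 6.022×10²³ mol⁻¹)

Product: 2.28×10¹⁷ / 6.022×10²³ = 3.786×10⁻⁷ mol.
Moles of photons: 3.20×10¹⁸ / 6.022×10²³ = 5.314×10⁻⁶ mol.
Fraction absorbed: 1 − 78.1/100 = 0.2190.
Photons absorbed: 0.2190 × 5.314×10⁻⁶ = 1.164×10⁻⁶ mol.
Φ = 3.786×10⁻⁷ mol / 1.164×10⁻⁶ mol photons = 0.325.

Φ = 0.325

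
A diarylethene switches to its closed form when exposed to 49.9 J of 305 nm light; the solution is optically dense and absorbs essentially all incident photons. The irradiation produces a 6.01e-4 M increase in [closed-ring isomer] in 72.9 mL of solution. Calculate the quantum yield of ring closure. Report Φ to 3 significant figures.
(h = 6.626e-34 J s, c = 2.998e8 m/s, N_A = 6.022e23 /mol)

Product: (6.01e-4 M)(0.0729 L) = 4.381e-5 mol.
Photon energy at 305 nm: hc/λ = (6.626e-34)(2.998e8)/(305e-9) = 6.513e-19 J.
Photons incident: 49.9 / 6.513e-19 = 7.662e19, i.e. 7.662e19/6.022e23 = 1.272e-4 mol.
Φ = 4.381e-5 mol / 1.272e-4 mol photons = 0.344.

Φ = 0.344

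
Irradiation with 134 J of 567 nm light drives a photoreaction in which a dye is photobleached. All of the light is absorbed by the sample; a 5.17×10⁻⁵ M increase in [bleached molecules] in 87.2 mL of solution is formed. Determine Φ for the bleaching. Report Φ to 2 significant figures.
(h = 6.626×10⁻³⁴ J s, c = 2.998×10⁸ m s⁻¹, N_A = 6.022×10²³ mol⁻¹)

Product: (5.17×10⁻⁵ M)(0.0872 L) = 4.508×10⁻⁶ mol.
Photon energy at 567 nm: hc/λ = (6.626×10⁻³⁴)(2.998×10⁸)/(567×10⁻⁹) = 3.503×10⁻¹⁹ J.
Photons incident: 134 / 3.503×10⁻¹⁹ = 3.825×10²⁰, i.e. 3.825×10²⁰/6.022×10²³ = 6.352×10⁻⁴ mol.
Φ = 4.508×10⁻⁶ mol / 6.352×10⁻⁴ mol photons = 0.0071.

Φ = 0.0071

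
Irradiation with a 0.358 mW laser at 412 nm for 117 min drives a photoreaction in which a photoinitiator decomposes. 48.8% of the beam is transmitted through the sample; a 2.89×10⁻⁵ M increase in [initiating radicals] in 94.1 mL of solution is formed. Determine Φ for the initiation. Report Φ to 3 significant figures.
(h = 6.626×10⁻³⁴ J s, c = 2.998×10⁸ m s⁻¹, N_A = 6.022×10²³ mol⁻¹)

Product: (2.89×10⁻⁵ M)(0.0941 L) = 2.719×10⁻⁶ mol.
Photon energy at 412 nm: hc/λ = (6.626×10⁻³⁴)(2.998×10⁸)/(412×10⁻⁹) = 4.822×10⁻¹⁹ J.
Energy delivered: (0.358 mW)(7020 s) = 2.513 J.
Photons incident: 2.513 / 4.822×10⁻¹⁹ = 5.212×10¹⁸, i.e. 5.212×10¹⁸/6.022×10²³ = 8.655×10⁻⁶ mol.
Fraction absorbed: 1 − 48.8/100 = 0.5120.
Photons absorbed: 0.5120 × 8.655×10⁻⁶ = 4.431×10⁻⁶ mol.
Φ = 2.719×10⁻⁶ mol / 4.431×10⁻⁶ mol photons = 0.614.

Φ = 0.614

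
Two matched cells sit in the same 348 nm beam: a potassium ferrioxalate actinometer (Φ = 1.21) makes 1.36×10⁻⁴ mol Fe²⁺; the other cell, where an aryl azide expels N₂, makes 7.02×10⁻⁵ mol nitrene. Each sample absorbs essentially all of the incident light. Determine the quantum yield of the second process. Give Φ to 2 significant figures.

Photons absorbed by the actinometer: 1.36×10⁻⁴ / 1.21 = 1.124×10⁻⁴ mol.
Φ(unknown) = 7.02×10⁻⁵ / 1.124×10⁻⁴ = 0.62.

Φ = 0.62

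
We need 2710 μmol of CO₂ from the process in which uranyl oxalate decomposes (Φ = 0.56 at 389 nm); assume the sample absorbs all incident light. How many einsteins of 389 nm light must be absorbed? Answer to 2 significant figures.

0.0048 einstein

Product: 2710 μmol = 0.00271 mol.
Photons that must be absorbed: 0.00271 / 0.56 = 0.004839 mol.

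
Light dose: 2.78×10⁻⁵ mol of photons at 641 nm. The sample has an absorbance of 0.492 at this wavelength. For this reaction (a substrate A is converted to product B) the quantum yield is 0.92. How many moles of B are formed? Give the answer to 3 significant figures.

Fraction absorbed: 1 − 10^(−0.492) = 0.6779.
Photons absorbed: 0.6779 × 2.78×10⁻⁵ = 1.885×10⁻⁵ mol.
Product: Φ × n_abs = 0.92 × 1.885×10⁻⁵ = 1.734×10⁻⁵ mol.

1.73×10⁻⁵ mol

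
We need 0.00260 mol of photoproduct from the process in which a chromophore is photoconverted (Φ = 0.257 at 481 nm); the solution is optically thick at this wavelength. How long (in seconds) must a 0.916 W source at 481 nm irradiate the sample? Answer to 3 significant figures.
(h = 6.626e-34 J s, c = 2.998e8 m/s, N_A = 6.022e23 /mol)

Photons that must be absorbed: 0.00260 / 0.257 = 0.01012 mol.
Photon energy: hc/λ = 4.130e-19 J; per mole, 2.487e5 J mol⁻¹.
Energy required: 0.01012 × 2.487e5 = 2517 J.
Time: 2517 J / 0.916 W = 2750 s.

t ≈ 2750 s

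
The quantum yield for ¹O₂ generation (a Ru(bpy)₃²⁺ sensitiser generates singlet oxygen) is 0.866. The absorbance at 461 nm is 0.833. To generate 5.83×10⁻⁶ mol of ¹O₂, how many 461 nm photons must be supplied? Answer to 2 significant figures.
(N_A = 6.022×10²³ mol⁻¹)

4.8×10¹⁸ photons

Photons that must be absorbed: 5.83×10⁻⁶ / 0.866 = 6.732×10⁻⁶ mol.
Fraction absorbed: 1 − 10^(−0.833) = 0.8531.
Incident photons needed: 6.732×10⁻⁶ / 0.8531 = 7.891×10⁻⁶ mol.
Photon count: 7.891×10⁻⁶ × 6.022×10²³ = 4.8×10¹⁸.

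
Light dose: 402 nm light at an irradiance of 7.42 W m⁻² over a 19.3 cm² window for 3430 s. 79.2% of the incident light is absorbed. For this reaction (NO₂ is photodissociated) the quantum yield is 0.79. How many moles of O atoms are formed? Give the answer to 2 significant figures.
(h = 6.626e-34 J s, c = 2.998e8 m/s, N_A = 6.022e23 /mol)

1.0e-4 mol

Photon energy at 402 nm: hc/λ = (6.626e-34)(2.998e8)/(402e-9) = 4.941e-19 J.
Energy delivered: (7.42 W m⁻²)(19.3e-4 m²)(3430 s) = 49.12 J.
Photons incident: 49.12 / 4.941e-19 = 9.941e19, i.e. 9.941e19/6.022e23 = 1.651e-4 mol.
Photons absorbed: 0.792 × 1.651e-4 = 1.308e-4 mol.
Product: Φ × n_abs = 0.79 × 1.308e-4 = 1.033e-4 mol.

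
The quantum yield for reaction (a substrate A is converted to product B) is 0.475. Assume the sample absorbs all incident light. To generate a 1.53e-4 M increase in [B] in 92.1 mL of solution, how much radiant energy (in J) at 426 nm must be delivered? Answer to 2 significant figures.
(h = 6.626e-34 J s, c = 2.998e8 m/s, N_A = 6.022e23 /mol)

8.3 J

Product: (1.53e-4 M)(0.0921 L) = 1.409e-5 mol.
Photons that must be absorbed: 1.409e-5 / 0.475 = 2.966e-5 mol.
Photon energy: hc/λ = 4.663e-19 J; per mole, 2.808e5 J mol⁻¹.
Energy required: 2.966e-5 × 2.808e5 = 8.3 J.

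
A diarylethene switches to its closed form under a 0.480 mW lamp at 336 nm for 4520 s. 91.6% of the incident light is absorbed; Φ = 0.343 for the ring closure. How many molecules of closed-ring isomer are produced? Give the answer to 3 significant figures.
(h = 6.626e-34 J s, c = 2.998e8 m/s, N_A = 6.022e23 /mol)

1.15e18 molecules

Photon energy at 336 nm: hc/λ = (6.626e-34)(2.998e8)/(336e-9) = 5.912e-19 J.
Energy delivered: (0.480 mW)(4520 s) = 2.170 J.
Photons incident: 2.170 / 5.912e-19 = 3.671e18, i.e. 3.671e18/6.022e23 = 6.096e-6 mol.
Photons absorbed: 0.916 × 6.096e-6 = 5.584e-6 mol.
Product: Φ × n_abs = 0.343 × 5.584e-6 = 1.915e-6 mol.
As a count: 1.915e-6 × 6.022e23 = 1.15e18.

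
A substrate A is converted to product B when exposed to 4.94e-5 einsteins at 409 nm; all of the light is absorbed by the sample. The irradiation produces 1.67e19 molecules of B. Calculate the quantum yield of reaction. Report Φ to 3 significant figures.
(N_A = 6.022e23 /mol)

Φ = 0.561

Product: 1.67e19 / 6.022e23 = 2.773e-5 mol.
Φ = 2.773e-5 mol / 4.94e-5 mol photons = 0.561.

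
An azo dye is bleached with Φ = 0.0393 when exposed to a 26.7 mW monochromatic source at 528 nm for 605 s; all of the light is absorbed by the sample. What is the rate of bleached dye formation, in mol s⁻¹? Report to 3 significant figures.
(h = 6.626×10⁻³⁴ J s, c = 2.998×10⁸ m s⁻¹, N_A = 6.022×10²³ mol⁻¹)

Photon energy at 528 nm: hc/λ = (6.626×10⁻³⁴)(2.998×10⁸)/(528×10⁻⁹) = 3.762×10⁻¹⁹ J.
Energy delivered: (26.7 mW)(605 s) = 16.15 J.
Photons incident: 16.15 / 3.762×10⁻¹⁹ = 4.293×10¹⁹, i.e. 4.293×10¹⁹/6.022×10²³ = 7.129×10⁻⁵ mol.
Product formed: 0.0393 × 7.129×10⁻⁵ = 2.802×10⁻⁶ mol.
Rate: 2.802×10⁻⁶ / 605 s = 4.63×10⁻⁹ mol s⁻¹.

4.63×10⁻⁹ mol s⁻¹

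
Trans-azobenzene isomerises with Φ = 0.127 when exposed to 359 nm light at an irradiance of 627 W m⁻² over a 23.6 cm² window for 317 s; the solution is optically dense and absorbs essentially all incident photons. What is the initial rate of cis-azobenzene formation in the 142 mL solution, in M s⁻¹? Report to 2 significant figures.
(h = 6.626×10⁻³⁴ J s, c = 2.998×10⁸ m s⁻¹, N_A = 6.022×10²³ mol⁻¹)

Photon energy at 359 nm: hc/λ = (6.626×10⁻³⁴)(2.998×10⁸)/(359×10⁻⁹) = 5.533×10⁻¹⁹ J.
Energy delivered: (627 W m⁻²)(23.6×10⁻⁴ m²)(317 s) = 469.1 J.
Photons incident: 469.1 / 5.533×10⁻¹⁹ = 8.478×10²⁰, i.e. 8.478×10²⁰/6.022×10²³ = 0.001408 mol.
Product formed: 0.127 × 0.001408 = 1.788×10⁻⁴ mol.
Rate: 1.788×10⁻⁴ mol / (317 s × 0.142 L) = 4.0×10⁻⁶ M s⁻¹.

4.0×10⁻⁶ M s⁻¹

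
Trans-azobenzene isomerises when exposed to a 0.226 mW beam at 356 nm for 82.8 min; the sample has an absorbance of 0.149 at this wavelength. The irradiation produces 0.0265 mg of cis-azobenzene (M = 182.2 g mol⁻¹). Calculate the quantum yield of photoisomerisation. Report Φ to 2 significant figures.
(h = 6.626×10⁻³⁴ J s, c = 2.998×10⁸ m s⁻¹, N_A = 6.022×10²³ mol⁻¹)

Product: 0.0265 mg / 182.2 g mol⁻¹ = 1.454×10⁻⁷ mol.
Photon energy at 356 nm: hc/λ = (6.626×10⁻³⁴)(2.998×10⁸)/(356×10⁻⁹) = 5.580×10⁻¹⁹ J.
Energy delivered: (0.226 mW)(4968 s) = 1.123 J.
Photons incident: 1.123 / 5.580×10⁻¹⁹ = 2.013×10¹⁸, i.e. 2.013×10¹⁸/6.022×10²³ = 3.343×10⁻⁶ mol.
Fraction absorbed: 1 − 10^(−0.149) = 0.2904.
Photons absorbed: 0.2904 × 3.343×10⁻⁶ = 9.708×10⁻⁷ mol.
Φ = 1.454×10⁻⁷ mol / 9.708×10⁻⁷ mol photons = 0.15.

Φ = 0.15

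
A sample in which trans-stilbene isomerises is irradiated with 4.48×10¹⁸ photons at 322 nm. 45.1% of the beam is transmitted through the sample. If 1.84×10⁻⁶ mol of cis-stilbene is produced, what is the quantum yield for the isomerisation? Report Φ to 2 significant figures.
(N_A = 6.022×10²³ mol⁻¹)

Moles of photons: 4.48×10¹⁸ / 6.022×10²³ = 7.439×10⁻⁶ mol.
Fraction absorbed: 1 − 45.1/100 = 0.5490.
Photons absorbed: 0.5490 × 7.439×10⁻⁶ = 4.084×10⁻⁶ mol.
Φ = 1.84×10⁻⁶ mol / 4.084×10⁻⁶ mol photons = 0.45.

Φ = 0.45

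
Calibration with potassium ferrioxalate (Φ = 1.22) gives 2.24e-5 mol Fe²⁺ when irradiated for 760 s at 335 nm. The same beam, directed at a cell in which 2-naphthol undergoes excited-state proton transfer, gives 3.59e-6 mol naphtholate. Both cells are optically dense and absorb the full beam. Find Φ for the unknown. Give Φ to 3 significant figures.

Φ = 0.196

Photons absorbed by the actinometer: 2.24e-5 / 1.22 = 1.836e-5 mol.
Φ(unknown) = 3.59e-6 / 1.836e-5 = 0.196.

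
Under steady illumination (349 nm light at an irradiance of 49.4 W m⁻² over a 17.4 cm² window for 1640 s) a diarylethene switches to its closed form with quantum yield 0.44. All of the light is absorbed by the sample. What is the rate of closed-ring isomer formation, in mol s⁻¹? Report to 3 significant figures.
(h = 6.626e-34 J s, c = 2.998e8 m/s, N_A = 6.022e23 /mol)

1.10e-7 mol s⁻¹

Photon energy at 349 nm: hc/λ = (6.626e-34)(2.998e8)/(349e-9) = 5.692e-19 J.
Energy delivered: (49.4 W m⁻²)(17.4e-4 m²)(1640 s) = 141.0 J.
Photons incident: 141.0 / 5.692e-19 = 2.477e20, i.e. 2.477e20/6.022e23 = 4.113e-4 mol.
Product formed: 0.44 × 4.113e-4 = 1.810e-4 mol.
Rate: 1.810e-4 / 1640 s = 1.10e-7 mol s⁻¹.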